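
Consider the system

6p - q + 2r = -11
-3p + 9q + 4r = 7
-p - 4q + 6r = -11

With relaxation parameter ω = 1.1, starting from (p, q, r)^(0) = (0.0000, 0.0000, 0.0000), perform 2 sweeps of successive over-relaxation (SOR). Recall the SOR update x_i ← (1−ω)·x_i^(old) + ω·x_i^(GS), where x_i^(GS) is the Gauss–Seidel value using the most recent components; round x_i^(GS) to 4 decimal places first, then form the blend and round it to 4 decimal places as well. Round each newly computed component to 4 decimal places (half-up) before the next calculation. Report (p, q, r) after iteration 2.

(-0.9499, 1.6207, -0.7722)

Iteration 1:
  p: GS value = (-11 - (-1)·0.0000 - (2)·0.0000) / (6) = -1.8333;  p ← (1−ω)·0.0000 + ω·-1.8333 = -2.0166
  q: GS value = (7 - (-3)·-2.0166 - (4)·0.0000) / (9) = 0.1056;  q ← (1−ω)·0.0000 + ω·0.1056 = 0.1162
  r: GS value = (-11 - (-1)·-2.0166 - (-4)·0.1162) / (6) = -2.0920;  r ← (1−ω)·0.0000 + ω·-2.0920 = -2.3012
Iteration 2:
  p: GS value = (-11 - (-1)·0.1162 - (2)·-2.3012) / (6) = -1.0469;  p ← (1−ω)·-2.0166 + ω·-1.0469 = -0.9499
  q: GS value = (7 - (-3)·-0.9499 - (4)·-2.3012) / (9) = 1.4839;  q ← (1−ω)·0.1162 + ω·1.4839 = 1.6207
  r: GS value = (-11 - (-1)·-0.9499 - (-4)·1.6207) / (6) = -0.9112;  r ← (1−ω)·-2.3012 + ω·-0.9112 = -0.7722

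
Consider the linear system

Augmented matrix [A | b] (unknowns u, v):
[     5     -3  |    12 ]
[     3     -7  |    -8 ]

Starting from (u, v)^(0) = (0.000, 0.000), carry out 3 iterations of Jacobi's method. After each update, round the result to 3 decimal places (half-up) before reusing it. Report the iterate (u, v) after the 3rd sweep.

(3.703, 2.465)

Iteration 1:
  u = (12 - (-3)·0.000) / (5) = 2.400
  v = (-8 - (3)·0.000) / (-7) = 1.143
Iteration 2:
  u = (12 - (-3)·1.143) / (5) = 3.086
  v = (-8 - (3)·2.400) / (-7) = 2.171
Iteration 3:
  u = (12 - (-3)·2.171) / (5) = 3.703
  v = (-8 - (3)·3.086) / (-7) = 2.465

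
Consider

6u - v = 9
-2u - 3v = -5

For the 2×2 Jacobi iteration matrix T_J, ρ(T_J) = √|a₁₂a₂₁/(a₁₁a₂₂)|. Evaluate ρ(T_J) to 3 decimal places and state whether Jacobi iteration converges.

a₁₂a₂₁/(a₁₁a₂₂) = (-1)·(-2) / ((6)·(-3)) = -0.111111
ρ = √|-0.111111| = √0.111111 = 0.333
ρ < 1, so Jacobi converges

0.333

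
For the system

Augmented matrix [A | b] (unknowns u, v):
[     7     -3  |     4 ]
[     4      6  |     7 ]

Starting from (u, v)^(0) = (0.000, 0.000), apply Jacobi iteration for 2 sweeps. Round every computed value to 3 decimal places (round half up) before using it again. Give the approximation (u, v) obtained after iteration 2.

Iteration 1:
  u = (4 - (-3)·0.000) / (7) = 0.571
  v = (7 - (4)·0.000) / (6) = 1.167
Iteration 2:
  u = (4 - (-3)·1.167) / (7) = 1.072
  v = (7 - (4)·0.571) / (6) = 0.786

(1.072, 0.786)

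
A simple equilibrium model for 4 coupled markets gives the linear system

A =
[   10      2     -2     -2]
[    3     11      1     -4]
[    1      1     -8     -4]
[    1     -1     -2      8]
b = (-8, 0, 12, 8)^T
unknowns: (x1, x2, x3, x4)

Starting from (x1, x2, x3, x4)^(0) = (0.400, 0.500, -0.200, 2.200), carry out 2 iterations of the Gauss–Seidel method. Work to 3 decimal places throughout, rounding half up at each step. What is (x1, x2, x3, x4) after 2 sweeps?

(-1.390, 0.809, -1.846, 0.813)

Iteration 1:
  x1 = (-8 - (2)·0.500 - (-2)·-0.200 - (-2)·2.200) / (10) = -0.500
  x2 = (0 - (3)·-0.500 - (1)·-0.200 - (-4)·2.200) / (11) = 0.955
  x3 = (12 - (1)·-0.500 - (1)·0.955 - (-4)·2.200) / (-8) = -2.543
  x4 = (8 - (1)·-0.500 - (-1)·0.955 - (-2)·-2.543) / (8) = 0.546
Iteration 2:
  x1 = (-8 - (2)·0.955 - (-2)·-2.543 - (-2)·0.546) / (10) = -1.390
  x2 = (0 - (3)·-1.390 - (1)·-2.543 - (-4)·0.546) / (11) = 0.809
  x3 = (12 - (1)·-1.390 - (1)·0.809 - (-4)·0.546) / (-8) = -1.846
  x4 = (8 - (1)·-1.390 - (-1)·0.809 - (-2)·-1.846) / (8) = 0.813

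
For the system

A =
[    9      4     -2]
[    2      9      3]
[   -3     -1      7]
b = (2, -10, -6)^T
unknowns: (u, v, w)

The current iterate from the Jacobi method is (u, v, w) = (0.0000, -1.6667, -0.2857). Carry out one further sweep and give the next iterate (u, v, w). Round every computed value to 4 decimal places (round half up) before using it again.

One sweep:
  u = (2 - (4)·-1.6667 - (-2)·-0.2857) / (9) = 0.8995
  v = (-10 - (2)·0.0000 - (3)·-0.2857) / (9) = -1.0159
  w = (-6 - (-3)·0.0000 - (-1)·-1.6667) / (7) = -1.0952

(0.8995, -1.0159, -1.0952)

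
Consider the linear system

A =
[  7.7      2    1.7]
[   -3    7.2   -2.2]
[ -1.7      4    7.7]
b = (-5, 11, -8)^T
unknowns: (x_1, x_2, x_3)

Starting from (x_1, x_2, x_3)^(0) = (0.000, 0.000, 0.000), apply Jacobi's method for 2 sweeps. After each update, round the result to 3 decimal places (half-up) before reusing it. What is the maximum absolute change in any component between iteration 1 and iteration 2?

Iteration 1:
  x_1 = (-5 - (2)·0.000 - (1.7)·0.000) / (7.7) = -0.649
  x_2 = (11 - (-3)·0.000 - (-2.2)·0.000) / (7.2) = 1.528
  x_3 = (-8 - (-1.7)·0.000 - (4)·0.000) / (7.7) = -1.039
Iteration 2:
  x_1 = (-5 - (2)·1.528 - (1.7)·-1.039) / (7.7) = -0.817
  x_2 = (11 - (-3)·-0.649 - (-2.2)·-1.039) / (7.2) = 0.940
  x_3 = (-8 - (-1.7)·-0.649 - (4)·1.528) / (7.7) = -1.976
Change: (-0.168, -0.588, -0.937) → max |·| = 0.937

0.937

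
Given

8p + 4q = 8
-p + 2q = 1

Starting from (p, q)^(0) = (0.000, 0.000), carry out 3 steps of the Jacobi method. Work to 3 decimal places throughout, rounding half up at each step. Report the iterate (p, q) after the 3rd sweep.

Iteration 1:
  p = (8 - (4)·0.000) / (8) = 1.000
  q = (1 - (-1)·0.000) / (2) = 0.500
Iteration 2:
  p = (8 - (4)·0.500) / (8) = 0.750
  q = (1 - (-1)·1.000) / (2) = 1.000
Iteration 3:
  p = (8 - (4)·1.000) / (8) = 0.500
  q = (1 - (-1)·0.750) / (2) = 0.875

(0.500, 0.875)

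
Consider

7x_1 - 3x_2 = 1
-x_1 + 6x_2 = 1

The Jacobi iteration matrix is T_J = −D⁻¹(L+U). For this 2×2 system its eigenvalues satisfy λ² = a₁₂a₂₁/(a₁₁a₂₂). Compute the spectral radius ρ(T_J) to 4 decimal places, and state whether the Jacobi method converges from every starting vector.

a₁₂a₂₁/(a₁₁a₂₂) = (-3)·(-1) / ((7)·(6)) = 0.071429
ρ = √|0.071429| = √0.071429 = 0.2673
ρ < 1, so Jacobi converges

0.2673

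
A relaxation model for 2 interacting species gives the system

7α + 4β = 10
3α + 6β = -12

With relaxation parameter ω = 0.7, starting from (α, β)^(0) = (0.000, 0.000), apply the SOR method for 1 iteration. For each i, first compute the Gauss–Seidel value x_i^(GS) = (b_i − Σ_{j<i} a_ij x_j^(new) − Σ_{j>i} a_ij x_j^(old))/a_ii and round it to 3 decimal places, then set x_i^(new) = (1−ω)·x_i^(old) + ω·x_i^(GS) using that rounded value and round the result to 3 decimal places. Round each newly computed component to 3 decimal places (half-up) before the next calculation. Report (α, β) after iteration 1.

(1.000, -1.750)

Iteration 1:
  α: GS value = (10 - (4)·0.000) / (7) = 1.429;  α ← (1−ω)·0.000 + ω·1.429 = 1.000
  β: GS value = (-12 - (3)·1.000) / (6) = -2.500;  β ← (1−ω)·0.000 + ω·-2.500 = -1.750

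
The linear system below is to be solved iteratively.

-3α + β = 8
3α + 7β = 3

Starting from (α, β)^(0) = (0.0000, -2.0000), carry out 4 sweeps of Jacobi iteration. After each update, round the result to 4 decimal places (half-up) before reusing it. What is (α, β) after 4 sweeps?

Iteration 1:
  α = (8 - (1)·-2.0000) / (-3) = -3.3333
  β = (3 - (3)·0.0000) / (7) = 0.4286
Iteration 2:
  α = (8 - (1)·0.4286) / (-3) = -2.5238
  β = (3 - (3)·-3.3333) / (7) = 1.8571
Iteration 3:
  α = (8 - (1)·1.8571) / (-3) = -2.0476
  β = (3 - (3)·-2.5238) / (7) = 1.5102
Iteration 4:
  α = (8 - (1)·1.5102) / (-3) = -2.1633
  β = (3 - (3)·-2.0476) / (7) = 1.3061

(-2.1633, 1.3061)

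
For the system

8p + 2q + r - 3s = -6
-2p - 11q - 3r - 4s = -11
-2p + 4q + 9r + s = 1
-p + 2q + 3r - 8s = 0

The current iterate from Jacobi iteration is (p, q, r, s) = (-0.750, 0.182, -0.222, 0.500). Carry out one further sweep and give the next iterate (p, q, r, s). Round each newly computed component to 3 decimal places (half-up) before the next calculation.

One sweep:
  p = (-6 - (2)·0.182 - (1)·-0.222 - (-3)·0.500) / (8) = -0.580
  q = (-11 - (-2)·-0.750 - (-3)·-0.222 - (-4)·0.500) / (-11) = 1.015
  r = (1 - (-2)·-0.750 - (4)·0.182 - (1)·0.500) / (9) = -0.192
  s = (0 - (-1)·-0.750 - (2)·0.182 - (3)·-0.222) / (-8) = 0.056

(-0.580, 1.015, -0.192, 0.056)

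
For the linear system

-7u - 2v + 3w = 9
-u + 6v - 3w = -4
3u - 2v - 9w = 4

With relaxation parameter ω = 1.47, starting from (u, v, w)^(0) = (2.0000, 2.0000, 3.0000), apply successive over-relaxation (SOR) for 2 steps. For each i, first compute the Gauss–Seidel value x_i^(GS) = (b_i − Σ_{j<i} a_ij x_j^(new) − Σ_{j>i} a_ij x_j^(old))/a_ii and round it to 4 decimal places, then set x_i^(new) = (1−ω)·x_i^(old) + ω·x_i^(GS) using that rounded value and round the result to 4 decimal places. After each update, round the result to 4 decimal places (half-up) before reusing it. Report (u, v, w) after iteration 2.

Iteration 1:
  u: GS value = (9 - (-2)·2.0000 - (3)·3.0000) / (-7) = -0.5714;  u ← (1−ω)·2.0000 + ω·-0.5714 = -1.7800
  v: GS value = (-4 - (-1)·-1.7800 - (-3)·3.0000) / (6) = 0.5367;  v ← (1−ω)·2.0000 + ω·0.5367 = -0.1511
  w: GS value = (4 - (3)·-1.7800 - (-2)·-0.1511) / (-9) = -1.0042;  w ← (1−ω)·3.0000 + ω·-1.0042 = -2.8862
Iteration 2:
  u: GS value = (9 - (-2)·-0.1511 - (3)·-2.8862) / (-7) = -2.4795;  u ← (1−ω)·-1.7800 + ω·-2.4795 = -2.8083
  v: GS value = (-4 - (-1)·-2.8083 - (-3)·-2.8862) / (6) = -2.5778;  v ← (1−ω)·-0.1511 + ω·-2.5778 = -3.7183
  w: GS value = (4 - (3)·-2.8083 - (-2)·-3.7183) / (-9) = -0.5543;  w ← (1−ω)·-2.8862 + ω·-0.5543 = 0.5417

(-2.8083, -3.7183, 0.5417)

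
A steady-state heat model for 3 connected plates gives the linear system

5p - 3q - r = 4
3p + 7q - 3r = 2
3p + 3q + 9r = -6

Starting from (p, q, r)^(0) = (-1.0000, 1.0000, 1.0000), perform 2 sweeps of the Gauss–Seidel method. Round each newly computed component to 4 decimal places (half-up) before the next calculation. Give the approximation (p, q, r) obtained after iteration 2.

Iteration 1:
  p = (4 - (-3)·1.0000 - (-1)·1.0000) / (5) = 1.6000
  q = (2 - (3)·1.6000 - (-3)·1.0000) / (7) = 0.0286
  r = (-6 - (3)·1.6000 - (3)·0.0286) / (9) = -1.2095
Iteration 2:
  p = (4 - (-3)·0.0286 - (-1)·-1.2095) / (5) = 0.5753
  q = (2 - (3)·0.5753 - (-3)·-1.2095) / (7) = -0.4792
  r = (-6 - (3)·0.5753 - (3)·-0.4792) / (9) = -0.6987

(0.5753, -0.4792, -0.6987)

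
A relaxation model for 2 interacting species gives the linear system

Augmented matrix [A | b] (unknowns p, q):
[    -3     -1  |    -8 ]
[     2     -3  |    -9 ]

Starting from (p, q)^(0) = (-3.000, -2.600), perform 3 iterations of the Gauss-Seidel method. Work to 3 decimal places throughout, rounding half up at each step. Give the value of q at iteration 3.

Iteration 1:
  p = (-8 - (-1)·-2.600) / (-3) = 3.533
  q = (-9 - (2)·3.533) / (-3) = 5.355
Iteration 2:
  p = (-8 - (-1)·5.355) / (-3) = 0.882
  q = (-9 - (2)·0.882) / (-3) = 3.588
Iteration 3:
  p = (-8 - (-1)·3.588) / (-3) = 1.471
  q = (-9 - (2)·1.471) / (-3) = 3.981

3.981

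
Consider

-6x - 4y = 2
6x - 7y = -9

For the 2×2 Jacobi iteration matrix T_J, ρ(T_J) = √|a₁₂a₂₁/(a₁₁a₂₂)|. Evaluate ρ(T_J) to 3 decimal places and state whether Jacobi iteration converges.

a₁₂a₂₁/(a₁₁a₂₂) = (-4)·(6) / ((-6)·(-7)) = -0.571429
ρ = √|-0.571429| = √0.571429 = 0.756
ρ < 1, so Jacobi converges

0.756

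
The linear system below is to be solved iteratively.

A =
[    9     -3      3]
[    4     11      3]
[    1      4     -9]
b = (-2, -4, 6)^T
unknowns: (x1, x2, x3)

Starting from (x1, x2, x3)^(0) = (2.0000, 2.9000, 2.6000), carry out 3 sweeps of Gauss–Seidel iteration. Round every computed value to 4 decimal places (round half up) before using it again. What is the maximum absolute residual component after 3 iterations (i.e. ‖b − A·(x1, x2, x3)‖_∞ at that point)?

Iteration 1:
  x1 = (-2 - (-3)·2.9000 - (3)·2.6000) / (9) = -0.1222
  x2 = (-4 - (4)·-0.1222 - (3)·2.6000) / (11) = -1.0283
  x3 = (6 - (1)·-0.1222 - (4)·-1.0283) / (-9) = -1.1373
Iteration 2:
  x1 = (-2 - (-3)·-1.0283 - (3)·-1.1373) / (9) = -0.1859
  x2 = (-4 - (4)·-0.1859 - (3)·-1.1373) / (11) = 0.0141
  x3 = (6 - (1)·-0.1859 - (4)·0.0141) / (-9) = -0.6811
Iteration 3:
  x1 = (-2 - (-3)·0.0141 - (3)·-0.6811) / (9) = 0.0095
  x2 = (-4 - (4)·0.0095 - (3)·-0.6811) / (11) = -0.1813
  x3 = (6 - (1)·0.0095 - (4)·-0.1813) / (-9) = -0.7462
Residual b − A·x = (-0.3908, 0.1949, -0.0001); ∞-norm = 0.3908

0.3908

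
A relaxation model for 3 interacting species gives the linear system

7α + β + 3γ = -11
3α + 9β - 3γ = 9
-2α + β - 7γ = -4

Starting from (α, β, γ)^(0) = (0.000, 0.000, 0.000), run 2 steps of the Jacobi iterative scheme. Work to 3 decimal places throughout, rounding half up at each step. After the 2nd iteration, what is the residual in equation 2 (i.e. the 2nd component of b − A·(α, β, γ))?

2.940

Iteration 1:
  α = (-11 - (1)·0.000 - (3)·0.000) / (7) = -1.571
  β = (9 - (3)·0.000 - (-3)·0.000) / (9) = 1.000
  γ = (-4 - (-2)·0.000 - (1)·0.000) / (-7) = 0.571
Iteration 2:
  α = (-11 - (1)·1.000 - (3)·0.571) / (7) = -1.959
  β = (9 - (3)·-1.571 - (-3)·0.571) / (9) = 1.714
  γ = (-4 - (-2)·-1.571 - (1)·1.000) / (-7) = 1.163
Residual b − A·x = (-2.490, 2.940, -1.491)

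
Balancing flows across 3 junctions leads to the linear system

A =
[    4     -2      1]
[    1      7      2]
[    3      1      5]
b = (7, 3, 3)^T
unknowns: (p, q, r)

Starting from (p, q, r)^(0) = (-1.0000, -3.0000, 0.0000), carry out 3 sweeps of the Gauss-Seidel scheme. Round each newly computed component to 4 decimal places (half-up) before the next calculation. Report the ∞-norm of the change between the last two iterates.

Iteration 1:
  p = (7 - (-2)·-3.0000 - (1)·0.0000) / (4) = 0.2500
  q = (3 - (1)·0.2500 - (2)·0.0000) / (7) = 0.3929
  r = (3 - (3)·0.2500 - (1)·0.3929) / (5) = 0.3714
Iteration 2:
  p = (7 - (-2)·0.3929 - (1)·0.3714) / (4) = 1.8536
  q = (3 - (1)·1.8536 - (2)·0.3714) / (7) = 0.0577
  r = (3 - (3)·1.8536 - (1)·0.0577) / (5) = -0.5237
Iteration 3:
  p = (7 - (-2)·0.0577 - (1)·-0.5237) / (4) = 1.9098
  q = (3 - (1)·1.9098 - (2)·-0.5237) / (7) = 0.3054
  r = (3 - (3)·1.9098 - (1)·0.3054) / (5) = -0.6070
Change: (0.0562, 0.2477, -0.0833) → max |·| = 0.2477

0.2477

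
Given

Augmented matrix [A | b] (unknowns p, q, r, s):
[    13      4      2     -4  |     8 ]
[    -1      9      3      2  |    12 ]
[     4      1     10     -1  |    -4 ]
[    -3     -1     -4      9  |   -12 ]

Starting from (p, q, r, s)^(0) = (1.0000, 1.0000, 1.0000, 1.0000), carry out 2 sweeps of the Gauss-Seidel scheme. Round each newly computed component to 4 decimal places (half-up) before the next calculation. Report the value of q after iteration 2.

Iteration 1:
  p = (8 - (4)·1.0000 - (2)·1.0000 - (-4)·1.0000) / (13) = 0.4615
  q = (12 - (-1)·0.4615 - (3)·1.0000 - (2)·1.0000) / (9) = 0.8291
  r = (-4 - (4)·0.4615 - (1)·0.8291 - (-1)·1.0000) / (10) = -0.5675
  s = (-12 - (-3)·0.4615 - (-1)·0.8291 - (-4)·-0.5675) / (9) = -1.3396
Iteration 2:
  p = (8 - (4)·0.8291 - (2)·-0.5675 - (-4)·-1.3396) / (13) = 0.0354
  q = (12 - (-1)·0.0354 - (3)·-0.5675 - (2)·-1.3396) / (9) = 1.8241
  r = (-4 - (4)·0.0354 - (1)·1.8241 - (-1)·-1.3396) / (10) = -0.7305
  s = (-12 - (-3)·0.0354 - (-1)·1.8241 - (-4)·-0.7305) / (9) = -1.4435

1.8241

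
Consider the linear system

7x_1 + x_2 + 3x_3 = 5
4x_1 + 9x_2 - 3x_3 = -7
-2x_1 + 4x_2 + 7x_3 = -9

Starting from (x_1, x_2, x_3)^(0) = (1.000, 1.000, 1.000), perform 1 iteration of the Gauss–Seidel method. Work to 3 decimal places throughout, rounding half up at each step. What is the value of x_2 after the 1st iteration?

-0.508

Iteration 1:
  x_1 = (5 - (1)·1.000 - (3)·1.000) / (7) = 0.143
  x_2 = (-7 - (4)·0.143 - (-3)·1.000) / (9) = -0.508
  x_3 = (-9 - (-2)·0.143 - (4)·-0.508) / (7) = -0.955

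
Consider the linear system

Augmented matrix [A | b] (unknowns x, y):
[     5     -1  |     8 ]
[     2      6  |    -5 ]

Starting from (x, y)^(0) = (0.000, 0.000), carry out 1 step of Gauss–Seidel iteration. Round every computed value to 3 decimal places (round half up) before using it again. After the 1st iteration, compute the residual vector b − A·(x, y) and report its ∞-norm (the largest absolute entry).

Iteration 1:
  x = (8 - (-1)·0.000) / (5) = 1.600
  y = (-5 - (2)·1.600) / (6) = -1.367
Residual b − A·x = (-1.367, 0.002); ∞-norm = 1.367

1.367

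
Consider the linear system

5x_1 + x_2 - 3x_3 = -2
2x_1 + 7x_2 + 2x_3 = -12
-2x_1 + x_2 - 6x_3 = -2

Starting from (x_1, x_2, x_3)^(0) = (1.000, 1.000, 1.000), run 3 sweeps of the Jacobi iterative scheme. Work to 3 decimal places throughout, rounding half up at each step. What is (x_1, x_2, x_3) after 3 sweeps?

Iteration 1:
  x_1 = (-2 - (1)·1.000 - (-3)·1.000) / (5) = 0.000
  x_2 = (-12 - (2)·1.000 - (2)·1.000) / (7) = -2.286
  x_3 = (-2 - (-2)·1.000 - (1)·1.000) / (-6) = 0.167
Iteration 2:
  x_1 = (-2 - (1)·-2.286 - (-3)·0.167) / (5) = 0.157
  x_2 = (-12 - (2)·0.000 - (2)·0.167) / (7) = -1.762
  x_3 = (-2 - (-2)·0.000 - (1)·-2.286) / (-6) = -0.048
Iteration 3:
  x_1 = (-2 - (1)·-1.762 - (-3)·-0.048) / (5) = -0.076
  x_2 = (-12 - (2)·0.157 - (2)·-0.048) / (7) = -1.745
  x_3 = (-2 - (-2)·0.157 - (1)·-1.762) / (-6) = -0.013

(-0.076, -1.745, -0.013)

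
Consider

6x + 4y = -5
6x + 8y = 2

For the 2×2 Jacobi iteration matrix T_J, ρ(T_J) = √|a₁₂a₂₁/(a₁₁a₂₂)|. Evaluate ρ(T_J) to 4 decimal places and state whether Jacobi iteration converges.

a₁₂a₂₁/(a₁₁a₂₂) = (4)·(6) / ((6)·(8)) = 0.500000
ρ = √|0.500000| = √0.500000 = 0.7071
ρ < 1, so Jacobi converges

0.7071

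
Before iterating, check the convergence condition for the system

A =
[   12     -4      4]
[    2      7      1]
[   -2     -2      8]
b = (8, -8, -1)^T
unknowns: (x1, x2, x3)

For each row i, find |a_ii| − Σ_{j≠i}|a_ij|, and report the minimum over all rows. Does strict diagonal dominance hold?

4

row 1: |12| − (4+4) = 4
row 2: |7| − (2+1) = 4
row 3: |8| − (2+2) = 4
minimum over rows = 4 → strictly diagonally dominant (convergence guaranteed)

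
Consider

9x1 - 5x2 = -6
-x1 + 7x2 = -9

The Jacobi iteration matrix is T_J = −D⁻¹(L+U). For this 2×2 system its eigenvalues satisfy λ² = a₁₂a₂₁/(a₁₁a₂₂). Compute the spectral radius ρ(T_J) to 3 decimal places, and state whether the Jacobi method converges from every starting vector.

0.282

a₁₂a₂₁/(a₁₁a₂₂) = (-5)·(-1) / ((9)·(7)) = 0.079365
ρ = √|0.079365| = √0.079365 = 0.282
ρ < 1, so Jacobi converges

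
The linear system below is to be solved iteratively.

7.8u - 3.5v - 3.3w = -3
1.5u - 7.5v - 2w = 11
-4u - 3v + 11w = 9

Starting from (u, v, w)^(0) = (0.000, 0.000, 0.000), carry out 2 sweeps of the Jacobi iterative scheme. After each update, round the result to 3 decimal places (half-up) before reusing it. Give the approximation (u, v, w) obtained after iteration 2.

Iteration 1:
  u = (-3 - (-3.5)·0.000 - (-3.3)·0.000) / (7.8) = -0.385
  v = (11 - (1.5)·0.000 - (-2)·0.000) / (-7.5) = -1.467
  w = (9 - (-4)·0.000 - (-3)·0.000) / (11) = 0.818
Iteration 2:
  u = (-3 - (-3.5)·-1.467 - (-3.3)·0.818) / (7.8) = -0.697
  v = (11 - (1.5)·-0.385 - (-2)·0.818) / (-7.5) = -1.762
  w = (9 - (-4)·-0.385 - (-3)·-1.467) / (11) = 0.278

(-0.697, -1.762, 0.278)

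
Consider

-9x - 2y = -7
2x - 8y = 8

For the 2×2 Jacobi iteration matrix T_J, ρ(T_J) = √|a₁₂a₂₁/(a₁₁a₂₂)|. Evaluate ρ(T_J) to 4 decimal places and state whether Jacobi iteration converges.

0.2357

a₁₂a₂₁/(a₁₁a₂₂) = (-2)·(2) / ((-9)·(-8)) = -0.055556
ρ = √|-0.055556| = √0.055556 = 0.2357
ρ < 1, so Jacobi converges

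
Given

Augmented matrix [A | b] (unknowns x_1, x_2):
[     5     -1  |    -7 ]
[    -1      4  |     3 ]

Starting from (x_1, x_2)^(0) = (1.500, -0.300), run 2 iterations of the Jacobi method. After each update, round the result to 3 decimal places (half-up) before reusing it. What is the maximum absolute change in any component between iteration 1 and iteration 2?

Iteration 1:
  x_1 = (-7 - (-1)·-0.300) / (5) = -1.460
  x_2 = (3 - (-1)·1.500) / (4) = 1.125
Iteration 2:
  x_1 = (-7 - (-1)·1.125) / (5) = -1.175
  x_2 = (3 - (-1)·-1.460) / (4) = 0.385
Change: (0.285, -0.740) → max |·| = 0.740

0.740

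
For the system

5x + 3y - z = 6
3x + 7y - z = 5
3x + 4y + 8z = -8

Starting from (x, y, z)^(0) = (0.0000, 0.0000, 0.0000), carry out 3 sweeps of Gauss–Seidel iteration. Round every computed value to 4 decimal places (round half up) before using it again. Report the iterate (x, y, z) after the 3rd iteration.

Iteration 1:
  x = (6 - (3)·0.0000 - (-1)·0.0000) / (5) = 1.2000
  y = (5 - (3)·1.2000 - (-1)·0.0000) / (7) = 0.2000
  z = (-8 - (3)·1.2000 - (4)·0.2000) / (8) = -1.5500
Iteration 2:
  x = (6 - (3)·0.2000 - (-1)·-1.5500) / (5) = 0.7700
  y = (5 - (3)·0.7700 - (-1)·-1.5500) / (7) = 0.1629
  z = (-8 - (3)·0.7700 - (4)·0.1629) / (8) = -1.3702
Iteration 3:
  x = (6 - (3)·0.1629 - (-1)·-1.3702) / (5) = 0.8282
  y = (5 - (3)·0.8282 - (-1)·-1.3702) / (7) = 0.1636
  z = (-8 - (3)·0.8282 - (4)·0.1636) / (8) = -1.3924

(0.8282, 0.1636, -1.3924)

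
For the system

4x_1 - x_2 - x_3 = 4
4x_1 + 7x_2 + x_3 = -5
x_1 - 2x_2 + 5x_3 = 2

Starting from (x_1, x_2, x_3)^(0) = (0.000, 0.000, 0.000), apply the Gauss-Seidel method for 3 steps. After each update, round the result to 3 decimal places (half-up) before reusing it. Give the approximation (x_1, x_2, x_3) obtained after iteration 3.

(0.716, -1.106, -0.186)

Iteration 1:
  x_1 = (4 - (-1)·0.000 - (-1)·0.000) / (4) = 1.000
  x_2 = (-5 - (4)·1.000 - (1)·0.000) / (7) = -1.286
  x_3 = (2 - (1)·1.000 - (-2)·-1.286) / (5) = -0.314
Iteration 2:
  x_1 = (4 - (-1)·-1.286 - (-1)·-0.314) / (4) = 0.600
  x_2 = (-5 - (4)·0.600 - (1)·-0.314) / (7) = -1.012
  x_3 = (2 - (1)·0.600 - (-2)·-1.012) / (5) = -0.125
Iteration 3:
  x_1 = (4 - (-1)·-1.012 - (-1)·-0.125) / (4) = 0.716
  x_2 = (-5 - (4)·0.716 - (1)·-0.125) / (7) = -1.106
  x_3 = (2 - (1)·0.716 - (-2)·-1.106) / (5) = -0.186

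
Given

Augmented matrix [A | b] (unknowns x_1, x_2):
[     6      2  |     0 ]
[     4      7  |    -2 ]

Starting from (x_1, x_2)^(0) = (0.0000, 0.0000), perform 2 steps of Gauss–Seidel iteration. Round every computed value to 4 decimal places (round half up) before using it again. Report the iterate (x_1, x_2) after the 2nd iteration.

(0.0952, -0.3401)

Iteration 1:
  x_1 = (0 - (2)·0.0000) / (6) = 0.0000
  x_2 = (-2 - (4)·0.0000) / (7) = -0.2857
Iteration 2:
  x_1 = (0 - (2)·-0.2857) / (6) = 0.0952
  x_2 = (-2 - (4)·0.0952) / (7) = -0.3401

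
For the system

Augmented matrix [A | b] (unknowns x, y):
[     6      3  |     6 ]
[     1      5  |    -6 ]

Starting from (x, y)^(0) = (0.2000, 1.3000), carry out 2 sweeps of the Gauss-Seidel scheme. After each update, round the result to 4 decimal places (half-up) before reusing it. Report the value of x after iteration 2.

1.6350

Iteration 1:
  x = (6 - (3)·1.3000) / (6) = 0.3500
  y = (-6 - (1)·0.3500) / (5) = -1.2700
Iteration 2:
  x = (6 - (3)·-1.2700) / (6) = 1.6350
  y = (-6 - (1)·1.6350) / (5) = -1.5270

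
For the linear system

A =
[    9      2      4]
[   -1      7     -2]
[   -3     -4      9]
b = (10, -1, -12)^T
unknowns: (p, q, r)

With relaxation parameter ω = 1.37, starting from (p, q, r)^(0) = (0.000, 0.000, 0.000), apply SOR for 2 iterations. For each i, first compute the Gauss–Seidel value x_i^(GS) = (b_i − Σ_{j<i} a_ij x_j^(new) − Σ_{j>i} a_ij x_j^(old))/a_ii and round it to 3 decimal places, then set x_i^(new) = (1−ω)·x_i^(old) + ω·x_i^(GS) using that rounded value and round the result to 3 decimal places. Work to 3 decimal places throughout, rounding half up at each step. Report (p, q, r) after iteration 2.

Iteration 1:
  p: GS value = (10 - (2)·0.000 - (4)·0.000) / (9) = 1.111;  p ← (1−ω)·0.000 + ω·1.111 = 1.522
  q: GS value = (-1 - (-1)·1.522 - (-2)·0.000) / (7) = 0.075;  q ← (1−ω)·0.000 + ω·0.075 = 0.103
  r: GS value = (-12 - (-3)·1.522 - (-4)·0.103) / (9) = -0.780;  r ← (1−ω)·0.000 + ω·-0.780 = -1.069
Iteration 2:
  p: GS value = (10 - (2)·0.103 - (4)·-1.069) / (9) = 1.563;  p ← (1−ω)·1.522 + ω·1.563 = 1.578
  q: GS value = (-1 - (-1)·1.578 - (-2)·-1.069) / (7) = -0.223;  q ← (1−ω)·0.103 + ω·-0.223 = -0.344
  r: GS value = (-12 - (-3)·1.578 - (-4)·-0.344) / (9) = -0.960;  r ← (1−ω)·-1.069 + ω·-0.960 = -0.920

(1.578, -0.344, -0.920)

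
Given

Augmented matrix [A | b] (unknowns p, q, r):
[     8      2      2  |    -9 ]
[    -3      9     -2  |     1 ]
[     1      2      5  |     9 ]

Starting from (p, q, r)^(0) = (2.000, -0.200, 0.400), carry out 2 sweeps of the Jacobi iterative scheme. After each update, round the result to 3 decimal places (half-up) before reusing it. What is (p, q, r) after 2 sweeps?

Iteration 1:
  p = (-9 - (2)·-0.200 - (2)·0.400) / (8) = -1.175
  q = (1 - (-3)·2.000 - (-2)·0.400) / (9) = 0.867
  r = (9 - (1)·2.000 - (2)·-0.200) / (5) = 1.480
Iteration 2:
  p = (-9 - (2)·0.867 - (2)·1.480) / (8) = -1.712
  q = (1 - (-3)·-1.175 - (-2)·1.480) / (9) = 0.048
  r = (9 - (1)·-1.175 - (2)·0.867) / (5) = 1.688

(-1.712, 0.048, 1.688)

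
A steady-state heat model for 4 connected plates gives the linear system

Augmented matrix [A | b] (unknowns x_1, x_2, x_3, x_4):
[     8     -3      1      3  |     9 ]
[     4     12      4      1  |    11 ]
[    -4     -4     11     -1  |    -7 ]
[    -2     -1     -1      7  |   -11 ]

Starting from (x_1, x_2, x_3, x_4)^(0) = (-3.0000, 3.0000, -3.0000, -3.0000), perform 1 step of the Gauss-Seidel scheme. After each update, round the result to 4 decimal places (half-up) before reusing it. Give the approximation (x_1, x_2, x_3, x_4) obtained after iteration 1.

Iteration 1:
  x_1 = (9 - (-3)·3.0000 - (1)·-3.0000 - (3)·-3.0000) / (8) = 3.7500
  x_2 = (11 - (4)·3.7500 - (4)·-3.0000 - (1)·-3.0000) / (12) = 0.9167
  x_3 = (-7 - (-4)·3.7500 - (-4)·0.9167 - (-1)·-3.0000) / (11) = 0.7879
  x_4 = (-11 - (-2)·3.7500 - (-1)·0.9167 - (-1)·0.7879) / (7) = -0.2565

(3.7500, 0.9167, 0.7879, -0.2565)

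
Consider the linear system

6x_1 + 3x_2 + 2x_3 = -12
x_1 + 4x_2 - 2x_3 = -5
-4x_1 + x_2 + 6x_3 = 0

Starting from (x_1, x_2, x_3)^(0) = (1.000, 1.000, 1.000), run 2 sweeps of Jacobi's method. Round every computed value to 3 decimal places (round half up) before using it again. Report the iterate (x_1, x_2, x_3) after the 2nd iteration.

(-1.667, -0.292, -1.722)

Iteration 1:
  x_1 = (-12 - (3)·1.000 - (2)·1.000) / (6) = -2.833
  x_2 = (-5 - (1)·1.000 - (-2)·1.000) / (4) = -1.000
  x_3 = (0 - (-4)·1.000 - (1)·1.000) / (6) = 0.500
Iteration 2:
  x_1 = (-12 - (3)·-1.000 - (2)·0.500) / (6) = -1.667
  x_2 = (-5 - (1)·-2.833 - (-2)·0.500) / (4) = -0.292
  x_3 = (0 - (-4)·-2.833 - (1)·-1.000) / (6) = -1.722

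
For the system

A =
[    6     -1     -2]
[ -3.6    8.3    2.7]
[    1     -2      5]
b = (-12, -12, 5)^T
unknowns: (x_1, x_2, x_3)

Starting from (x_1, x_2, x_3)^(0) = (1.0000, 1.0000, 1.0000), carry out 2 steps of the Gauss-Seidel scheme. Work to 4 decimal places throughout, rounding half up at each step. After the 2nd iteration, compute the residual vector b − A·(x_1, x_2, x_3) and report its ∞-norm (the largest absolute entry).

Iteration 1:
  x_1 = (-12 - (-1)·1.0000 - (-2)·1.0000) / (6) = -1.5000
  x_2 = (-12 - (-3.6)·-1.5000 - (2.7)·1.0000) / (8.3) = -2.4217
  x_3 = (5 - (1)·-1.5000 - (-2)·-2.4217) / (5) = 0.3313
Iteration 2:
  x_1 = (-12 - (-1)·-2.4217 - (-2)·0.3313) / (6) = -2.2932
  x_2 = (-12 - (-3.6)·-2.2932 - (2.7)·0.3313) / (8.3) = -2.5482
  x_3 = (5 - (1)·-2.2932 - (-2)·-2.5482) / (5) = 0.4394
Residual b − A·x = (0.0898, -0.2918, -0.0002); ∞-norm = 0.2918

0.2918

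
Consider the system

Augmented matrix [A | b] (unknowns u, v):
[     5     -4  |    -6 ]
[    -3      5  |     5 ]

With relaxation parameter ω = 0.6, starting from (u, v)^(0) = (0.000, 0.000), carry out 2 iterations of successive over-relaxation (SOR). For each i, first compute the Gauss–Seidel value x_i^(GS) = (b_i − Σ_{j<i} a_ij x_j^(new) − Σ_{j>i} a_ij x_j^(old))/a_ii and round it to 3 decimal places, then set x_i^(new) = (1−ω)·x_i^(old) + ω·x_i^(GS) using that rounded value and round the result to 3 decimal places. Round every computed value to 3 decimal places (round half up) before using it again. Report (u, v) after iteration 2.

(-0.844, 0.433)

Iteration 1:
  u: GS value = (-6 - (-4)·0.000) / (5) = -1.200;  u ← (1−ω)·0.000 + ω·-1.200 = -0.720
  v: GS value = (5 - (-3)·-0.720) / (5) = 0.568;  v ← (1−ω)·0.000 + ω·0.568 = 0.341
Iteration 2:
  u: GS value = (-6 - (-4)·0.341) / (5) = -0.927;  u ← (1−ω)·-0.720 + ω·-0.927 = -0.844
  v: GS value = (5 - (-3)·-0.844) / (5) = 0.494;  v ← (1−ω)·0.341 + ω·0.494 = 0.433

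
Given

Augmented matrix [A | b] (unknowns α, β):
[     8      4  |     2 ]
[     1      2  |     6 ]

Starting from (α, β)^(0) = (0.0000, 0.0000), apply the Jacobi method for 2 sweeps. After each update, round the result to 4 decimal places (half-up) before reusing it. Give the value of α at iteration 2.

-1.2500

Iteration 1:
  α = (2 - (4)·0.0000) / (8) = 0.2500
  β = (6 - (1)·0.0000) / (2) = 3.0000
Iteration 2:
  α = (2 - (4)·3.0000) / (8) = -1.2500
  β = (6 - (1)·0.2500) / (2) = 2.8750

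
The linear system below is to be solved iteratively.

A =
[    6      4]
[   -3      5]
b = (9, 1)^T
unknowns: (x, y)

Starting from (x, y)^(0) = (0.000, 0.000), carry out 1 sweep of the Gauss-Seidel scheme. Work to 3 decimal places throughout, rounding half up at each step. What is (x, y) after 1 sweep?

(1.500, 1.100)

Iteration 1:
  x = (9 - (4)·0.000) / (6) = 1.500
  y = (1 - (-3)·1.500) / (5) = 1.100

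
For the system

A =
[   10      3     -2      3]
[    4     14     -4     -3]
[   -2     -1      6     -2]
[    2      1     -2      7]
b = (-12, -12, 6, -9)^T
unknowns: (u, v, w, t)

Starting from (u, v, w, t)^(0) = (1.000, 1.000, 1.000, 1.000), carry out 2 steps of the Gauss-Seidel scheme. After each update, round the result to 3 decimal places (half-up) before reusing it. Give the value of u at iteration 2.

-0.884

Iteration 1:
  u = (-12 - (3)·1.000 - (-2)·1.000 - (3)·1.000) / (10) = -1.600
  v = (-12 - (4)·-1.600 - (-4)·1.000 - (-3)·1.000) / (14) = 0.100
  w = (6 - (-2)·-1.600 - (-1)·0.100 - (-2)·1.000) / (6) = 0.817
  t = (-9 - (2)·-1.600 - (1)·0.100 - (-2)·0.817) / (7) = -0.609
Iteration 2:
  u = (-12 - (3)·0.100 - (-2)·0.817 - (3)·-0.609) / (10) = -0.884
  v = (-12 - (4)·-0.884 - (-4)·0.817 - (-3)·-0.609) / (14) = -0.502
  w = (6 - (-2)·-0.884 - (-1)·-0.502 - (-2)·-0.609) / (6) = 0.419
  t = (-9 - (2)·-0.884 - (1)·-0.502 - (-2)·0.419) / (7) = -0.842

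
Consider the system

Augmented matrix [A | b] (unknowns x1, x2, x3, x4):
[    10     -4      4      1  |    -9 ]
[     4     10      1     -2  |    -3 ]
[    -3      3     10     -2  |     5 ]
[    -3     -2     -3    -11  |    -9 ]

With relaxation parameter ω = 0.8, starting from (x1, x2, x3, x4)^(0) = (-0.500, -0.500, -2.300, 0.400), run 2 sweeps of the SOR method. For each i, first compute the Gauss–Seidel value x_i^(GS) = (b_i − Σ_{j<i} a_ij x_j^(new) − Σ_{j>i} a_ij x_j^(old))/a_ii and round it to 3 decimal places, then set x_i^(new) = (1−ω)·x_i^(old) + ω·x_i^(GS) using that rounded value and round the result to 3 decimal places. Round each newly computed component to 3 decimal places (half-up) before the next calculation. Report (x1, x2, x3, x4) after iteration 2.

(-0.822, 0.157, 0.282, 0.911)

Iteration 1:
  x1: GS value = (-9 - (-4)·-0.500 - (4)·-2.300 - (1)·0.400) / (10) = -0.220;  x1 ← (1−ω)·-0.500 + ω·-0.220 = -0.276
  x2: GS value = (-3 - (4)·-0.276 - (1)·-2.300 - (-2)·0.400) / (10) = 0.120;  x2 ← (1−ω)·-0.500 + ω·0.120 = -0.004
  x3: GS value = (5 - (-3)·-0.276 - (3)·-0.004 - (-2)·0.400) / (10) = 0.498;  x3 ← (1−ω)·-2.300 + ω·0.498 = -0.062
  x4: GS value = (-9 - (-3)·-0.276 - (-2)·-0.004 - (-3)·-0.062) / (-11) = 0.911;  x4 ← (1−ω)·0.400 + ω·0.911 = 0.809
Iteration 2:
  x1: GS value = (-9 - (-4)·-0.004 - (4)·-0.062 - (1)·0.809) / (10) = -0.958;  x1 ← (1−ω)·-0.276 + ω·-0.958 = -0.822
  x2: GS value = (-3 - (4)·-0.822 - (1)·-0.062 - (-2)·0.809) / (10) = 0.197;  x2 ← (1−ω)·-0.004 + ω·0.197 = 0.157
  x3: GS value = (5 - (-3)·-0.822 - (3)·0.157 - (-2)·0.809) / (10) = 0.368;  x3 ← (1−ω)·-0.062 + ω·0.368 = 0.282
  x4: GS value = (-9 - (-3)·-0.822 - (-2)·0.157 - (-3)·0.282) / (-11) = 0.937;  x4 ← (1−ω)·0.809 + ω·0.937 = 0.911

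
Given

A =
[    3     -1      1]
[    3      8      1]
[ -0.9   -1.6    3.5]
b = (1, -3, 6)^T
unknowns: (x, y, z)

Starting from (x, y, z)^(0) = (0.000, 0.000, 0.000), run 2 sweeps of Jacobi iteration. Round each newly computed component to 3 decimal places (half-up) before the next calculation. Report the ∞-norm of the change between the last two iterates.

Iteration 1:
  x = (1 - (-1)·0.000 - (1)·0.000) / (3) = 0.333
  y = (-3 - (3)·0.000 - (1)·0.000) / (8) = -0.375
  z = (6 - (-0.9)·0.000 - (-1.6)·0.000) / (3.5) = 1.714
Iteration 2:
  x = (1 - (-1)·-0.375 - (1)·1.714) / (3) = -0.363
  y = (-3 - (3)·0.333 - (1)·1.714) / (8) = -0.714
  z = (6 - (-0.9)·0.333 - (-1.6)·-0.375) / (3.5) = 1.628
Change: (-0.696, -0.339, -0.086) → max |·| = 0.696

0.696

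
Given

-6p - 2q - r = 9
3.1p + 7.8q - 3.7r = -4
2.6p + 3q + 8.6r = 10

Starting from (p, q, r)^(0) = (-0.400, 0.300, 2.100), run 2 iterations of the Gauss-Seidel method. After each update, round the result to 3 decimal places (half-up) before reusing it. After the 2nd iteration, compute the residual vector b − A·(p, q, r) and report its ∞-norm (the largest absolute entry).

Iteration 1:
  p = (9 - (-2)·0.300 - (-1)·2.100) / (-6) = -1.950
  q = (-4 - (3.1)·-1.950 - (-3.7)·2.100) / (7.8) = 1.258
  r = (10 - (2.6)·-1.950 - (3)·1.258) / (8.6) = 1.313
Iteration 2:
  p = (9 - (-2)·1.258 - (-1)·1.313) / (-6) = -2.138
  q = (-4 - (3.1)·-2.138 - (-3.7)·1.313) / (7.8) = 0.960
  r = (10 - (2.6)·-2.138 - (3)·0.960) / (8.6) = 1.474
Residual b − A·x = (-0.434, 0.594, 0.002); ∞-norm = 0.594

0.594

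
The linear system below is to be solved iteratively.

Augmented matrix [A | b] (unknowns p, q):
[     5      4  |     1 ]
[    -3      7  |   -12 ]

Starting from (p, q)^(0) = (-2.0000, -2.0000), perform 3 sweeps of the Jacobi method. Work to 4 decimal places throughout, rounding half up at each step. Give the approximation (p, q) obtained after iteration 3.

Iteration 1:
  p = (1 - (4)·-2.0000) / (5) = 1.8000
  q = (-12 - (-3)·-2.0000) / (7) = -2.5714
Iteration 2:
  p = (1 - (4)·-2.5714) / (5) = 2.2571
  q = (-12 - (-3)·1.8000) / (7) = -0.9429
Iteration 3:
  p = (1 - (4)·-0.9429) / (5) = 0.9543
  q = (-12 - (-3)·2.2571) / (7) = -0.7470

(0.9543, -0.7470)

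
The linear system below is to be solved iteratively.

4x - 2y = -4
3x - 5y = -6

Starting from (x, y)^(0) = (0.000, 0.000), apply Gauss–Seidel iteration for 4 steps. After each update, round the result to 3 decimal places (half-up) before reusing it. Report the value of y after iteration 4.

Iteration 1:
  x = (-4 - (-2)·0.000) / (4) = -1.000
  y = (-6 - (3)·-1.000) / (-5) = 0.600
Iteration 2:
  x = (-4 - (-2)·0.600) / (4) = -0.700
  y = (-6 - (3)·-0.700) / (-5) = 0.780
Iteration 3:
  x = (-4 - (-2)·0.780) / (4) = -0.610
  y = (-6 - (3)·-0.610) / (-5) = 0.834
Iteration 4:
  x = (-4 - (-2)·0.834) / (4) = -0.583
  y = (-6 - (3)·-0.583) / (-5) = 0.850

0.850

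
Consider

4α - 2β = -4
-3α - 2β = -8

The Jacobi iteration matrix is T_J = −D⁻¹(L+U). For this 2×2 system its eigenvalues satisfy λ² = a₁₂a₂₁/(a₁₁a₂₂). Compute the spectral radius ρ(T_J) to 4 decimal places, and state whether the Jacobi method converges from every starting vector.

0.8660

a₁₂a₂₁/(a₁₁a₂₂) = (-2)·(-3) / ((4)·(-2)) = -0.750000
ρ = √|-0.750000| = √0.750000 = 0.8660
ρ < 1, so Jacobi converges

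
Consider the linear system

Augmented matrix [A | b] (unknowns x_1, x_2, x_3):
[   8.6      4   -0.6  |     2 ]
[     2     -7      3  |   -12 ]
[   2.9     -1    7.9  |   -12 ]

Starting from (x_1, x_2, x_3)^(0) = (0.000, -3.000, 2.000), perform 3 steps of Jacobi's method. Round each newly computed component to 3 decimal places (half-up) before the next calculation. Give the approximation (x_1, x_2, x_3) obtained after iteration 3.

(-0.549, 0.612, -0.939)

Iteration 1:
  x_1 = (2 - (4)·-3.000 - (-0.6)·2.000) / (8.6) = 1.767
  x_2 = (-12 - (2)·0.000 - (3)·2.000) / (-7) = 2.571
  x_3 = (-12 - (2.9)·0.000 - (-1)·-3.000) / (7.9) = -1.899
Iteration 2:
  x_1 = (2 - (4)·2.571 - (-0.6)·-1.899) / (8.6) = -1.096
  x_2 = (-12 - (2)·1.767 - (3)·-1.899) / (-7) = 1.405
  x_3 = (-12 - (2.9)·1.767 - (-1)·2.571) / (7.9) = -1.842
Iteration 3:
  x_1 = (2 - (4)·1.405 - (-0.6)·-1.842) / (8.6) = -0.549
  x_2 = (-12 - (2)·-1.096 - (3)·-1.842) / (-7) = 0.612
  x_3 = (-12 - (2.9)·-1.096 - (-1)·1.405) / (7.9) = -0.939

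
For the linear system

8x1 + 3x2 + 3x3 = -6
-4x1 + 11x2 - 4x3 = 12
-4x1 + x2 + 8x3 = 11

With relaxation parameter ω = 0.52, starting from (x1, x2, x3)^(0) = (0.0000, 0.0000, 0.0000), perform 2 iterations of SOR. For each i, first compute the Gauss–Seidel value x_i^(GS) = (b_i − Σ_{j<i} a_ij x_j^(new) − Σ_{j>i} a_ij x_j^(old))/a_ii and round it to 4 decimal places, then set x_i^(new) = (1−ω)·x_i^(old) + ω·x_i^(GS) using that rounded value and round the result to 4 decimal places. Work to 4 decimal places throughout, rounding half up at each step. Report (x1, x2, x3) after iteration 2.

Iteration 1:
  x1: GS value = (-6 - (3)·0.0000 - (3)·0.0000) / (8) = -0.7500;  x1 ← (1−ω)·0.0000 + ω·-0.7500 = -0.3900
  x2: GS value = (12 - (-4)·-0.3900 - (-4)·0.0000) / (11) = 0.9491;  x2 ← (1−ω)·0.0000 + ω·0.9491 = 0.4935
  x3: GS value = (11 - (-4)·-0.3900 - (1)·0.4935) / (8) = 1.1183;  x3 ← (1−ω)·0.0000 + ω·1.1183 = 0.5815
Iteration 2:
  x1: GS value = (-6 - (3)·0.4935 - (3)·0.5815) / (8) = -1.1531;  x1 ← (1−ω)·-0.3900 + ω·-1.1531 = -0.7868
  x2: GS value = (12 - (-4)·-0.7868 - (-4)·0.5815) / (11) = 1.0163;  x2 ← (1−ω)·0.4935 + ω·1.0163 = 0.7654
  x3: GS value = (11 - (-4)·-0.7868 - (1)·0.7654) / (8) = 0.8859;  x3 ← (1−ω)·0.5815 + ω·0.8859 = 0.7398

(-0.7868, 0.7654, 0.7398)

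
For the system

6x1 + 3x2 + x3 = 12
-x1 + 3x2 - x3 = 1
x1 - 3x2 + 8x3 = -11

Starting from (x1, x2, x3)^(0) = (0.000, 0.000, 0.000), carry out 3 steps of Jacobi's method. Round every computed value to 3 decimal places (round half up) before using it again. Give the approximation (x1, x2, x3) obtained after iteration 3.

(1.979, 0.521, -1.430)

Iteration 1:
  x1 = (12 - (3)·0.000 - (1)·0.000) / (6) = 2.000
  x2 = (1 - (-1)·0.000 - (-1)·0.000) / (3) = 0.333
  x3 = (-11 - (1)·0.000 - (-3)·0.000) / (8) = -1.375
Iteration 2:
  x1 = (12 - (3)·0.333 - (1)·-1.375) / (6) = 2.063
  x2 = (1 - (-1)·2.000 - (-1)·-1.375) / (3) = 0.542
  x3 = (-11 - (1)·2.000 - (-3)·0.333) / (8) = -1.500
Iteration 3:
  x1 = (12 - (3)·0.542 - (1)·-1.500) / (6) = 1.979
  x2 = (1 - (-1)·2.063 - (-1)·-1.500) / (3) = 0.521
  x3 = (-11 - (1)·2.063 - (-3)·0.542) / (8) = -1.430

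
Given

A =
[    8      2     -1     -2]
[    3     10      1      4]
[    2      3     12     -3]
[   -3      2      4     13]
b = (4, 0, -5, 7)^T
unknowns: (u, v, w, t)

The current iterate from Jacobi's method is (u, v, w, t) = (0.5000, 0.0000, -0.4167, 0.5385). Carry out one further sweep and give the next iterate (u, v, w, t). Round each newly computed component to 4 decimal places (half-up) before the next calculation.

One sweep:
  u = (4 - (2)·0.0000 - (-1)·-0.4167 - (-2)·0.5385) / (8) = 0.5825
  v = (0 - (3)·0.5000 - (1)·-0.4167 - (4)·0.5385) / (10) = -0.3237
  w = (-5 - (2)·0.5000 - (3)·0.0000 - (-3)·0.5385) / (12) = -0.3654
  t = (7 - (-3)·0.5000 - (2)·0.0000 - (4)·-0.4167) / (13) = 0.7821

(0.5825, -0.3237, -0.3654, 0.7821)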